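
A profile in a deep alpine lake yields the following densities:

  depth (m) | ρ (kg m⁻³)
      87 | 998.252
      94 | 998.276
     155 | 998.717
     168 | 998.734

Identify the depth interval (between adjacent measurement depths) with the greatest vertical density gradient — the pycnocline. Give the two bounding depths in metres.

94–155 m

Compute the density gradient over each adjacent pair:
  87–94 m: Δρ/Δz = 0.024/7 = 3.4 × 10⁻³ kg m⁻⁴
  94–155 m: Δρ/Δz = 0.441/61 = 7.2 × 10⁻³ kg m⁻⁴
  155–168 m: Δρ/Δz = 0.017/13 = 1.3 × 10⁻³ kg m⁻⁴
The largest gradient is in the 94–155 m interval — the pycnocline.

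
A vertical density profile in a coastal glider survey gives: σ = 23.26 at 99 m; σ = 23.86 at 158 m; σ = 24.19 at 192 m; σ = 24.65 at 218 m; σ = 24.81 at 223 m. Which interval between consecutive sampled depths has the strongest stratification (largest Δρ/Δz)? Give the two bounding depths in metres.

218–223 m

Compute the density gradient over each adjacent pair:
  99–158 m: Δρ/Δz = 0.60/59 = 0.010 kg m⁻⁴
  158–192 m: Δρ/Δz = 0.33/34 = 9.7 × 10⁻³ kg m⁻⁴
  192–218 m: Δρ/Δz = 0.46/26 = 0.018 kg m⁻⁴
  218–223 m: Δρ/Δz = 0.16/5 = 0.032 kg m⁻⁴
The largest gradient is in the 218–223 m interval — the pycnocline.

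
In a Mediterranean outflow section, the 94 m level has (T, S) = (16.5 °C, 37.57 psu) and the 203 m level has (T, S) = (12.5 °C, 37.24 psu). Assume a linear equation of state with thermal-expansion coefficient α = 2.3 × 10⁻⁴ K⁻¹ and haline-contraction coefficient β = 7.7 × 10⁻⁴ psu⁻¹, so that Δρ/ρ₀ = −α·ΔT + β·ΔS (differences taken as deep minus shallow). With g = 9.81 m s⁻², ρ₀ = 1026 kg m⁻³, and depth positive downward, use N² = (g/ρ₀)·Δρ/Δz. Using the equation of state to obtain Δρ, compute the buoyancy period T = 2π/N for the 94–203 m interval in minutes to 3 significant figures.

ΔT = -4.0 K, ΔS = -0.33 psu (deep − shallow).
Δρ/ρ₀ = −αΔT + βΔS = 9.20 × 10⁻⁴ − 2.541 × 10⁻⁴ = 6.659 × 10⁻⁴, so Δρ ≈ 0.6832 kg m⁻³.
N² = (g/ρ₀)·Δρ/Δz = g·(Δρ/ρ₀)/Δz = 9.81 × 6.659 × 10⁻⁴ / 109 = 5.9931 × 10⁻⁵ s⁻².
N = √(5.9931 × 10⁻⁵) = 7.7415 × 10⁻³ rad s⁻¹ → T = 2π/N = 811.62 s = 13.527 min ≈ 13.5 min.

13.5 min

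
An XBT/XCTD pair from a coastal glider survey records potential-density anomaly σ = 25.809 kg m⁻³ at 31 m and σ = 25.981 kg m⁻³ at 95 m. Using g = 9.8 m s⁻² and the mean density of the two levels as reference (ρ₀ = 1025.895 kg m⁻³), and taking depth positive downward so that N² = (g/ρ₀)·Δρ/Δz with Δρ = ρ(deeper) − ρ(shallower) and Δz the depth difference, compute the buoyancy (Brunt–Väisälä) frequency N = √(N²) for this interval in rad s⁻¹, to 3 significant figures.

5.07 × 10⁻³ rad s⁻¹

Δρ = 1025.981 − 1025.809 = 0.172 kg m⁻³ over Δz = 95 − 31 = 64 m.
N² = (9.8/1025.895) × (0.172/64) = 2.5673 × 10⁻⁵ s⁻².
N = √(2.5673 × 10⁻⁵) = 5.0669 × 10⁻³ rad s⁻¹ ≈ 5.07 × 10⁻³ rad s⁻¹.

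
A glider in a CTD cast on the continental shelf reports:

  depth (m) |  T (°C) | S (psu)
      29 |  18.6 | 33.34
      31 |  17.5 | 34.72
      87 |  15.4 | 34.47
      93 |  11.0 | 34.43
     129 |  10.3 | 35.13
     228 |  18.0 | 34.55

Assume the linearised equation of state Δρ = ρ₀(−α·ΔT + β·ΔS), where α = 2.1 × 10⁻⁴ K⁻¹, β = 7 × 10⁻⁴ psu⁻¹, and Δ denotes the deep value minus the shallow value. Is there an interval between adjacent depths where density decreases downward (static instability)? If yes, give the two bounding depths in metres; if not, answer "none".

Evaluate Δρ/ρ₀ = −αΔT + βΔS across each adjacent pair:
  29–31 m: −αΔT+βΔS = −(2.1 × 10⁻⁴)(-1.1)+(7 × 10⁻⁴)(+1.38) = 1.2 × 10⁻³ → stable
  31–87 m: −αΔT+βΔS = −(2.1 × 10⁻⁴)(-2.1)+(7 × 10⁻⁴)(-0.25) = 2.7 × 10⁻⁴ → stable
  87–93 m: −αΔT+βΔS = −(2.1 × 10⁻⁴)(-4.4)+(7 × 10⁻⁴)(-0.04) = 9.0 × 10⁻⁴ → stable
  93–129 m: −αΔT+βΔS = −(2.1 × 10⁻⁴)(-0.7)+(7 × 10⁻⁴)(+0.70) = 6.4 × 10⁻⁴ → stable
  129–228 m: −αΔT+βΔS = −(2.1 × 10⁻⁴)(+7.7)+(7 × 10⁻⁴)(-0.58) = -2.0 × 10⁻³ → UNSTABLE
The 129–228 m interval has Δρ < 0: lighter water underlies denser water.

129–228 m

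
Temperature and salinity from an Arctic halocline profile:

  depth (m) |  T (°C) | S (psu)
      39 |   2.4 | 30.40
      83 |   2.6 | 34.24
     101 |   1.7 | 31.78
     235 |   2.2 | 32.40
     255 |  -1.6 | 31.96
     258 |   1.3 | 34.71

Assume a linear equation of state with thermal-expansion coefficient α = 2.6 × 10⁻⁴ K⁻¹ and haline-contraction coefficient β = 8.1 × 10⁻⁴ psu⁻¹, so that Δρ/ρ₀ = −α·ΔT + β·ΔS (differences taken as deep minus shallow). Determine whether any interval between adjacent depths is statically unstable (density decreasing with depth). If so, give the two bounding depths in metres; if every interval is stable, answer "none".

83–101 m

Evaluate Δρ/ρ₀ = −αΔT + βΔS across each adjacent pair:
  39–83 m: −αΔT+βΔS = −(2.6 × 10⁻⁴)(+0.2)+(8.1 × 10⁻⁴)(+3.84) = 3.1 × 10⁻³ → stable
  83–101 m: −αΔT+βΔS = −(2.6 × 10⁻⁴)(-0.9)+(8.1 × 10⁻⁴)(-2.46) = -1.8 × 10⁻³ → UNSTABLE
  101–235 m: −αΔT+βΔS = −(2.6 × 10⁻⁴)(+0.5)+(8.1 × 10⁻⁴)(+0.62) = 3.7 × 10⁻⁴ → stable
  235–255 m: −αΔT+βΔS = −(2.6 × 10⁻⁴)(-3.8)+(8.1 × 10⁻⁴)(-0.44) = 6.3 × 10⁻⁴ → stable
  255–258 m: −αΔT+βΔS = −(2.6 × 10⁻⁴)(+2.9)+(8.1 × 10⁻⁴)(+2.75) = 1.5 × 10⁻³ → stable
The 83–101 m interval has Δρ < 0: lighter water underlies denser water.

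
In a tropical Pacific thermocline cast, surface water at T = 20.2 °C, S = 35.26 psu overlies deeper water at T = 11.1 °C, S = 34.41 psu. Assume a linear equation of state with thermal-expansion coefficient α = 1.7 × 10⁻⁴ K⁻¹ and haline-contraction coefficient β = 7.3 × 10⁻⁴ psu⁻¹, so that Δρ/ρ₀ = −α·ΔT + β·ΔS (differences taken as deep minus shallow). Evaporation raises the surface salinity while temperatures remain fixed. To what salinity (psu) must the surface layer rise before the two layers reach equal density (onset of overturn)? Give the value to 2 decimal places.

Neutral buoyancy requires −α(T_deep − T_surf) + β(S_deep − S_surf′) = 0.
S_surf′ = S_deep − (α/β)·ΔT = 34.41 − (1.7 × 10⁻⁴/7.3 × 10⁻⁴)·(-9.1) = 36.5292 psu.
Increase required: 36.5292 − 35.26 = 1.2692 psu.

36.53 psu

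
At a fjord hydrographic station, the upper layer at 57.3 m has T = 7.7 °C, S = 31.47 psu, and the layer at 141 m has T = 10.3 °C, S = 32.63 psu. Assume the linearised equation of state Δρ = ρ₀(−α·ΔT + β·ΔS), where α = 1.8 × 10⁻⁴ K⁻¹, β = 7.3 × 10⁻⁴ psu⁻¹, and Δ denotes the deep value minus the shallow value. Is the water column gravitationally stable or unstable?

ΔT = 10.3 − 7.7 = +2.6 K and ΔS = 32.63 − 31.47 = +1.16 psu (deep − shallow).
−αΔT = -4.68 × 10⁻⁴; βΔS = 8.468 × 10⁻⁴; sum Δρ/ρ₀ = 3.788 × 10⁻⁴.
Δρ/ρ₀ > 0, so Δρ > 0: deeper water is denser → statically stable.

stable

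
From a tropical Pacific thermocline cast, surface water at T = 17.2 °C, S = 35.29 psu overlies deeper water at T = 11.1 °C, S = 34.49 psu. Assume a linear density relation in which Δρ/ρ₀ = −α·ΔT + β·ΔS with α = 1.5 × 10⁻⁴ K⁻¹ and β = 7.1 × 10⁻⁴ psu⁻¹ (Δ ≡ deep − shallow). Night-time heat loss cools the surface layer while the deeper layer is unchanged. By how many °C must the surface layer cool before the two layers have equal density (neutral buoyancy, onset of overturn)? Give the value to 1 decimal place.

Neutral buoyancy requires Δρ = 0, i.e. −α(T_deep − T_surf′) + β(S_deep − S_surf) = 0.
T_surf′ = T_deep − (β/α)·ΔS = 11.1 − (7.1 × 10⁻⁴/1.5 × 10⁻⁴)·(-0.80) = 14.887 °C.
Cooling required: 17.2 − (14.887) = 2.313 °C.

2.3 °C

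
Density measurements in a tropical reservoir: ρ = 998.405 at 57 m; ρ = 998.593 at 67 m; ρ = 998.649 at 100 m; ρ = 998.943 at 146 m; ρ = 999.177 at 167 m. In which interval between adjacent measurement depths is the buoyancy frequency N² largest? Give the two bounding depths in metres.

57–67 m

Compute the density gradient over each adjacent pair:
  57–67 m: Δρ/Δz = 0.188/10 = 0.019 kg m⁻⁴
  67–100 m: Δρ/Δz = 0.056/33 = 1.7 × 10⁻³ kg m⁻⁴
  100–146 m: Δρ/Δz = 0.294/46 = 6.4 × 10⁻³ kg m⁻⁴
  146–167 m: Δρ/Δz = 0.234/21 = 0.011 kg m⁻⁴
The largest gradient is in the 57–67 m interval — the pycnocline.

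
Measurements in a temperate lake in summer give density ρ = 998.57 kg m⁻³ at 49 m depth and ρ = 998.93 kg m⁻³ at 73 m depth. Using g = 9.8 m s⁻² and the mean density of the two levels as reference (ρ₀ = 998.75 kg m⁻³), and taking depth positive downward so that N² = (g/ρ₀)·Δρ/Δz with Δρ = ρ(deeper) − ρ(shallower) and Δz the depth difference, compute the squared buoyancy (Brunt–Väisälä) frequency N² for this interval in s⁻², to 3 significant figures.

1.47 × 10⁻⁴ s⁻²

Δρ = 998.93 − 998.57 = 0.36 kg m⁻³ over Δz = 73 − 49 = 24 m.
N² = (9.8/998.75) × (0.36/24) = 1.4718 × 10⁻⁴ s⁻² ≈ 1.47 × 10⁻⁴ s⁻².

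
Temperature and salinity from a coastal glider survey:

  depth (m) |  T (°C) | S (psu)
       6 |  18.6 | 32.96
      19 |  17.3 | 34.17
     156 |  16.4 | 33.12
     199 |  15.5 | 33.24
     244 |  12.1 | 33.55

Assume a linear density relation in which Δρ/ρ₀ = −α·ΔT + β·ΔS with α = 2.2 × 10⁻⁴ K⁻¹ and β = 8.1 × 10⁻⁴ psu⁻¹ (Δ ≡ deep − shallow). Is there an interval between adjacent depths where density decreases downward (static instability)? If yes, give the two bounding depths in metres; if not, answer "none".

19–156 m

Evaluate Δρ/ρ₀ = −αΔT + βΔS across each adjacent pair:
  6–19 m: −αΔT+βΔS = −(2.2 × 10⁻⁴)(-1.3)+(8.1 × 10⁻⁴)(+1.21) = 1.3 × 10⁻³ → stable
  19–156 m: −αΔT+βΔS = −(2.2 × 10⁻⁴)(-0.9)+(8.1 × 10⁻⁴)(-1.05) = -6.5 × 10⁻⁴ → UNSTABLE
  156–199 m: −αΔT+βΔS = −(2.2 × 10⁻⁴)(-0.9)+(8.1 × 10⁻⁴)(+0.12) = 3.0 × 10⁻⁴ → stable
  199–244 m: −αΔT+βΔS = −(2.2 × 10⁻⁴)(-3.4)+(8.1 × 10⁻⁴)(+0.31) = 1.0 × 10⁻³ → stable
The 19–156 m interval has Δρ < 0: lighter water underlies denser water.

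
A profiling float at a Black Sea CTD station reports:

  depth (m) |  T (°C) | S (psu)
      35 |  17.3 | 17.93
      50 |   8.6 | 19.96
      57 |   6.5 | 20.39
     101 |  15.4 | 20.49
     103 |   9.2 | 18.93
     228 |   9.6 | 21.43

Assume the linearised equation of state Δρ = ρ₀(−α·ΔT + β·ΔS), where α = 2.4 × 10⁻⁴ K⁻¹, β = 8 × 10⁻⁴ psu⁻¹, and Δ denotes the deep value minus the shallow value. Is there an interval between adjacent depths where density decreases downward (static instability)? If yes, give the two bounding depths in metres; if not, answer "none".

57–101 m

Evaluate Δρ/ρ₀ = −αΔT + βΔS across each adjacent pair:
  35–50 m: −αΔT+βΔS = −(2.4 × 10⁻⁴)(-8.7)+(8 × 10⁻⁴)(+2.03) = 3.7 × 10⁻³ → stable
  50–57 m: −αΔT+βΔS = −(2.4 × 10⁻⁴)(-2.1)+(8 × 10⁻⁴)(+0.43) = 8.5 × 10⁻⁴ → stable
  57–101 m: −αΔT+βΔS = −(2.4 × 10⁻⁴)(+8.9)+(8 × 10⁻⁴)(+0.10) = -2.1 × 10⁻³ → UNSTABLE
  101–103 m: −αΔT+βΔS = −(2.4 × 10⁻⁴)(-6.2)+(8 × 10⁻⁴)(-1.56) = 2.4 × 10⁻⁴ → stable
  103–228 m: −αΔT+βΔS = −(2.4 × 10⁻⁴)(+0.4)+(8 × 10⁻⁴)(+2.50) = 1.9 × 10⁻³ → stable
The 57–101 m interval has Δρ < 0: lighter water underlies denser water.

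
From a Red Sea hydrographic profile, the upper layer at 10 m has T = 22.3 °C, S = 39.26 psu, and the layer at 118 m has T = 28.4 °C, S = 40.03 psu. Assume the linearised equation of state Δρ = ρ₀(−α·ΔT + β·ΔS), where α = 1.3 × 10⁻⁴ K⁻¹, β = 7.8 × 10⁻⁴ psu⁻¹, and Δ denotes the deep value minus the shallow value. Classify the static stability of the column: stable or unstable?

ΔT = 28.4 − 22.3 = +6.1 K and ΔS = 40.03 − 39.26 = +0.77 psu (deep − shallow).
−αΔT = -7.93 × 10⁻⁴; βΔS = 6.006 × 10⁻⁴; sum Δρ/ρ₀ = -1.924 × 10⁻⁴.
Δρ/ρ₀ < 0, so Δρ < 0: deeper water is lighter → statically unstable; the column would overturn.

unstable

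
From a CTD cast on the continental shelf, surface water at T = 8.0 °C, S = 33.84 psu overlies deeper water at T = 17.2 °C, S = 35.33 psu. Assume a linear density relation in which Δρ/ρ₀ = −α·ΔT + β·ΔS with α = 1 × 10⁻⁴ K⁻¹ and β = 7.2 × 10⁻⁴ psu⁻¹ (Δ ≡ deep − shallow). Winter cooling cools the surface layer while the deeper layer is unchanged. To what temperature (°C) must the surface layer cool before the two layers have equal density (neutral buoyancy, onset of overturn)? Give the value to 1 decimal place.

6.5 °C

Neutral buoyancy requires Δρ = 0, i.e. −α(T_deep − T_surf′) + β(S_deep − S_surf) = 0.
T_surf′ = T_deep − (β/α)·ΔS = 17.2 − (7.2 × 10⁻⁴/1 × 10⁻⁴)·(+1.49) = 6.472 °C.
Cooling required: 8.0 − (6.472) = 1.528 °C.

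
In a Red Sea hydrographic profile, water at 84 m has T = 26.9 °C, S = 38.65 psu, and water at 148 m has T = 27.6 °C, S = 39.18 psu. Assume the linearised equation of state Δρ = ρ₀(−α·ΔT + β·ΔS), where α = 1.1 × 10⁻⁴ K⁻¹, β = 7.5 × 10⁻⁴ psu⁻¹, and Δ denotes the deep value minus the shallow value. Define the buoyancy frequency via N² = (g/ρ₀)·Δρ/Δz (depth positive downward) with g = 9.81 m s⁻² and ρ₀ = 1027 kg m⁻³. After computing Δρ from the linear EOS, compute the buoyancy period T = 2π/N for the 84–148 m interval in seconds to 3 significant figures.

896 s

ΔT = +0.7 K, ΔS = +0.53 psu (deep − shallow).
Δρ/ρ₀ = −αΔT + βΔS = -7.70 × 10⁻⁵ + 3.975 × 10⁻⁴ = 3.205 × 10⁻⁴, so Δρ ≈ 0.3292 kg m⁻³.
N² = (g/ρ₀)·Δρ/Δz = g·(Δρ/ρ₀)/Δz = 9.81 × 3.205 × 10⁻⁴ / 64 = 4.9127 × 10⁻⁵ s⁻².
N = √(4.9127 × 10⁻⁵) = 7.0091 × 10⁻³ rad s⁻¹ → T = 2π/N = 896.43 s ≈ 896 s.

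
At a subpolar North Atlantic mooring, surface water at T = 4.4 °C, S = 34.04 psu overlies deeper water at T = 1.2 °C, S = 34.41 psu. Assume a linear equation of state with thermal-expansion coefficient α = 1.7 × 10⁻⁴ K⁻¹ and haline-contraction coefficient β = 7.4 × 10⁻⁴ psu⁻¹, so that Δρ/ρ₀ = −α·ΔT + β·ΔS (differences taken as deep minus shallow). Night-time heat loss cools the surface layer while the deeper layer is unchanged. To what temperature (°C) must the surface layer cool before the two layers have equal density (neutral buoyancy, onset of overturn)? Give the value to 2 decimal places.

-0.41 °C

Neutral buoyancy requires Δρ = 0, i.e. −α(T_deep − T_surf′) + β(S_deep − S_surf) = 0.
T_surf′ = T_deep − (β/α)·ΔS = 1.2 − (7.4 × 10⁻⁴/1.7 × 10⁻⁴)·(+0.37) = -0.4106 °C.
Cooling required: 4.4 − (-0.4106) = 4.8106 °C.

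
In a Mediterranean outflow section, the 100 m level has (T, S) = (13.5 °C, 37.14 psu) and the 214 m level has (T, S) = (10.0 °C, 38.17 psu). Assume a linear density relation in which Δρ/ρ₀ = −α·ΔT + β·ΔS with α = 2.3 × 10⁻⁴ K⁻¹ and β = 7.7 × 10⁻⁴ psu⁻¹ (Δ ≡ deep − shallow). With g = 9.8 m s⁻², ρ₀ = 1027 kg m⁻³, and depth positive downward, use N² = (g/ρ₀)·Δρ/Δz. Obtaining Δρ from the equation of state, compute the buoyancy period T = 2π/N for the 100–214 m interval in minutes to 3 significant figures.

8.93 min

ΔT = -3.5 K, ΔS = +1.03 psu (deep − shallow).
Δρ/ρ₀ = −αΔT + βΔS = 8.05 × 10⁻⁴ + 7.931 × 10⁻⁴ = 1.5981 × 10⁻³, so Δρ ≈ 1.641 kg m⁻³.
N² = (g/ρ₀)·Δρ/Δz = g·(Δρ/ρ₀)/Δz = 9.8 × 1.5981 × 10⁻³ / 114 = 1.3738 × 10⁻⁴ s⁻².
N = √(1.3738 × 10⁻⁴) = 0.011721 rad s⁻¹ → T = 2π/N = 536.06 s = 8.9343 min ≈ 8.93 min.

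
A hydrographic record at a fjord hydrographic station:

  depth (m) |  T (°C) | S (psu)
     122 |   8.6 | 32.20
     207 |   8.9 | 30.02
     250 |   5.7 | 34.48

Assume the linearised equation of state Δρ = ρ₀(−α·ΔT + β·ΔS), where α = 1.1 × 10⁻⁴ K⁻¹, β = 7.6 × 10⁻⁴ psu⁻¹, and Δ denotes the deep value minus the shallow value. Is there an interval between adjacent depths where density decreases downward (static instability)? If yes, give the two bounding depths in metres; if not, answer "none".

122–207 m

Evaluate Δρ/ρ₀ = −αΔT + βΔS across each adjacent pair:
  122–207 m: −αΔT+βΔS = −(1.1 × 10⁻⁴)(+0.3)+(7.6 × 10⁻⁴)(-2.18) = -1.7 × 10⁻³ → UNSTABLE
  207–250 m: −αΔT+βΔS = −(1.1 × 10⁻⁴)(-3.2)+(7.6 × 10⁻⁴)(+4.46) = 3.7 × 10⁻³ → stable
The 122–207 m interval has Δρ < 0: lighter water underlies denser water.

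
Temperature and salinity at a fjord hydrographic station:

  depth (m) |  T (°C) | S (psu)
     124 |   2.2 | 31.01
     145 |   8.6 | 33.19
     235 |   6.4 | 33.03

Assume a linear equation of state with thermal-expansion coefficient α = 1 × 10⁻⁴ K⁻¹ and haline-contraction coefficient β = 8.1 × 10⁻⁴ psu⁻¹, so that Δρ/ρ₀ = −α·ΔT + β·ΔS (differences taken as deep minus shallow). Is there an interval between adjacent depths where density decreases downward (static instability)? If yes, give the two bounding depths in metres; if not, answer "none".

none

Evaluate Δρ/ρ₀ = −αΔT + βΔS across each adjacent pair:
  124–145 m: −αΔT+βΔS = −(1 × 10⁻⁴)(+6.4)+(8.1 × 10⁻⁴)(+2.18) = 1.1 × 10⁻³ → stable
  145–235 m: −αΔT+βΔS = −(1 × 10⁻⁴)(-2.2)+(8.1 × 10⁻⁴)(-0.16) = 9.0 × 10⁻⁵ → stable
Every interval has Δρ > 0: the column is stably stratified throughout.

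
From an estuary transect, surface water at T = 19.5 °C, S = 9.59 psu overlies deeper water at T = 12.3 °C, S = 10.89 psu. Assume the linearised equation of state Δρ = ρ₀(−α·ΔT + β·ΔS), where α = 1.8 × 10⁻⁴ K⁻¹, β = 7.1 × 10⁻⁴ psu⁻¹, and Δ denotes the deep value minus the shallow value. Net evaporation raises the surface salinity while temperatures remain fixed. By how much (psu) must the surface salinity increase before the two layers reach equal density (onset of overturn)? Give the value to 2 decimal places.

3.13 psu

Neutral buoyancy requires −α(T_deep − T_surf) + β(S_deep − S_surf′) = 0.
S_surf′ = S_deep − (α/β)·ΔT = 10.89 − (1.8 × 10⁻⁴/7.1 × 10⁻⁴)·(-7.2) = 12.7154 psu.
Increase required: 12.7154 − 9.59 = 3.1254 psu.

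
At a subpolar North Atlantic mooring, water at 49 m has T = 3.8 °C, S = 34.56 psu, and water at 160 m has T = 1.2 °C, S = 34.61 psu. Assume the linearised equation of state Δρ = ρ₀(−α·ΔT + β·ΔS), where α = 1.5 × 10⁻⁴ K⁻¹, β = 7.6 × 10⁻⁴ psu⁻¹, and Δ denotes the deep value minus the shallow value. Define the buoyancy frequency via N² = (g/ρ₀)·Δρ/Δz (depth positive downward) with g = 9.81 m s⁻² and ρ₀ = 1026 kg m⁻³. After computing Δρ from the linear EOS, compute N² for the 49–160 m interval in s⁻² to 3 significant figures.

3.78 × 10⁻⁵ s⁻²

ΔT = -2.6 K, ΔS = +0.05 psu (deep − shallow).
Δρ/ρ₀ = −αΔT + βΔS = 3.90 × 10⁻⁴ + 3.80 × 10⁻⁵ = 4.28 × 10⁻⁴, so Δρ ≈ 0.4391 kg m⁻³.
N² = (g/ρ₀)·Δρ/Δz = g·(Δρ/ρ₀)/Δz = 9.81 × 4.28 × 10⁻⁴ / 111 = 3.7826 × 10⁻⁵ s⁻² ≈ 3.78 × 10⁻⁵ s⁻².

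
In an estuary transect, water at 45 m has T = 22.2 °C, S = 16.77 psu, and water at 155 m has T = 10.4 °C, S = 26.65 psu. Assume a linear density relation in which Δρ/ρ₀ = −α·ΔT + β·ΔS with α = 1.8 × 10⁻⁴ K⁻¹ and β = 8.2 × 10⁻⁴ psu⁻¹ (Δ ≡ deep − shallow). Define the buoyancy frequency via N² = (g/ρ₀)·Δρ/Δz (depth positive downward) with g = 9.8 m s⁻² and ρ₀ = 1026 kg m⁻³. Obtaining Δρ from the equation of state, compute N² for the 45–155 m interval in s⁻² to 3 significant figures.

ΔT = -11.8 K, ΔS = +9.88 psu (deep − shallow).
Δρ/ρ₀ = −αΔT + βΔS = 2.124 × 10⁻³ + 8.1016 × 10⁻³ = 0.0102256, so Δρ ≈ 10.49 kg m⁻³.
N² = (g/ρ₀)·Δρ/Δz = g·(Δρ/ρ₀)/Δz = 9.8 × 0.0102256 / 110 = 9.1101 × 10⁻⁴ s⁻² ≈ 9.11 × 10⁻⁴ s⁻².

9.11 × 10⁻⁴ s⁻²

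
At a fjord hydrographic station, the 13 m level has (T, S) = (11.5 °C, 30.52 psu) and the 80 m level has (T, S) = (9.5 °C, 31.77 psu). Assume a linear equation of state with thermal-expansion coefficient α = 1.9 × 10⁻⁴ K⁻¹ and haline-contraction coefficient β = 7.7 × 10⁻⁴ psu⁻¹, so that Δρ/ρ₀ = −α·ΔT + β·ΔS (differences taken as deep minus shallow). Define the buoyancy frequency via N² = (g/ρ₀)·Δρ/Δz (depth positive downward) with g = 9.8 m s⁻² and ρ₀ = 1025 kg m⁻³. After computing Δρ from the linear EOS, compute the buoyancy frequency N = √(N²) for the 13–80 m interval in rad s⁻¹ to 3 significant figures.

ΔT = -2.0 K, ΔS = +1.25 psu (deep − shallow).
Δρ/ρ₀ = −αΔT + βΔS = 3.80 × 10⁻⁴ + 9.625 × 10⁻⁴ = 1.3425 × 10⁻³, so Δρ ≈ 1.376 kg m⁻³.
N² = (g/ρ₀)·Δρ/Δz = g·(Δρ/ρ₀)/Δz = 9.8 × 1.3425 × 10⁻³ / 67 = 1.9637 × 10⁻⁴ s⁻².
N = √(1.9637 × 10⁻⁴) = 0.014013 rad s⁻¹ ≈ 0.0140 rad s⁻¹.

0.0140 rad s⁻¹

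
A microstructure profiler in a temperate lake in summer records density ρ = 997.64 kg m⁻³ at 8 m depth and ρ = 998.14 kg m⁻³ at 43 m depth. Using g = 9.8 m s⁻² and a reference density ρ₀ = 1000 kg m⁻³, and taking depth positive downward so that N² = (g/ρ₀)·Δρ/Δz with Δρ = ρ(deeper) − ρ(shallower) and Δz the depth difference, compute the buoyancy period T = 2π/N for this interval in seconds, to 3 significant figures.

Δρ = 998.14 − 997.64 = 0.50 kg m⁻³ over Δz = 43 − 8 = 35 m.
N² = (9.8/1000) × (0.50/35) = 1.4000 × 10⁻⁴ s⁻².
N = √(1.4000 × 10⁻⁴) = 0.011832 rad s⁻¹, so T = 2π/N = 531.03 s ≈ 531 s.

531 s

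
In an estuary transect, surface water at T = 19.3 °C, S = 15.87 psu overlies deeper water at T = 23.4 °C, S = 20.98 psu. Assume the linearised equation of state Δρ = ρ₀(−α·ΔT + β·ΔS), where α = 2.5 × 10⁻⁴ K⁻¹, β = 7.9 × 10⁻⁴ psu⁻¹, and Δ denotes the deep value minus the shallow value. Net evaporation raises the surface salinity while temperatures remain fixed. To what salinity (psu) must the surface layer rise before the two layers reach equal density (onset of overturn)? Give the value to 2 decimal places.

Neutral buoyancy requires −α(T_deep − T_surf) + β(S_deep − S_surf′) = 0.
S_surf′ = S_deep − (α/β)·ΔT = 20.98 − (2.5 × 10⁻⁴/7.9 × 10⁻⁴)·(+4.1) = 19.6825 psu.
Increase required: 19.6825 − 15.87 = 3.8125 psu.

19.68 psu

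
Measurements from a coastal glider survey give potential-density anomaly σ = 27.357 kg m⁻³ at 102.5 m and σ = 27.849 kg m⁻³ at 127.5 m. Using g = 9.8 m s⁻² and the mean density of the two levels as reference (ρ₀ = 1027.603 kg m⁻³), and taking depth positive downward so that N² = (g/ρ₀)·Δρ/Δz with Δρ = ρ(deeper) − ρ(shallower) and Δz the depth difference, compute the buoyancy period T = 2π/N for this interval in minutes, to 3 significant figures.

7.64 min

Δρ = 1027.849 − 1027.357 = 0.492 kg m⁻³ over Δz = 127.5 − 102.5 = 25 m.
N² = (9.8/1027.603) × (0.492/25) = 1.8768 × 10⁻⁴ s⁻².
N = √(1.8768 × 10⁻⁴) = 0.013700 rad s⁻¹, so T = 2π/N = 458.63 s = 7.6438 min ≈ 7.64 min.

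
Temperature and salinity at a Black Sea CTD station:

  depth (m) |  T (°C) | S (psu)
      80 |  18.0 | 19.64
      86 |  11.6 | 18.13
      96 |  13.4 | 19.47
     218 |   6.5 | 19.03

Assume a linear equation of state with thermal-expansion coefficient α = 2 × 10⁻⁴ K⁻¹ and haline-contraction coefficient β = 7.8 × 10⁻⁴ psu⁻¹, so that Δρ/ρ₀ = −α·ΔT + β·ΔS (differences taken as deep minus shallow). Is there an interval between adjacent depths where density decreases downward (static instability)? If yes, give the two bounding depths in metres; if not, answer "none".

none

Evaluate Δρ/ρ₀ = −αΔT + βΔS across each adjacent pair:
  80–86 m: −αΔT+βΔS = −(2 × 10⁻⁴)(-6.4)+(7.8 × 10⁻⁴)(-1.51) = 1.0 × 10⁻⁴ → stable
  86–96 m: −αΔT+βΔS = −(2 × 10⁻⁴)(+1.8)+(7.8 × 10⁻⁴)(+1.34) = 6.9 × 10⁻⁴ → stable
  96–218 m: −αΔT+βΔS = −(2 × 10⁻⁴)(-6.9)+(7.8 × 10⁻⁴)(-0.44) = 1.0 × 10⁻³ → stable
Every interval has Δρ > 0: the column is stably stratified throughout.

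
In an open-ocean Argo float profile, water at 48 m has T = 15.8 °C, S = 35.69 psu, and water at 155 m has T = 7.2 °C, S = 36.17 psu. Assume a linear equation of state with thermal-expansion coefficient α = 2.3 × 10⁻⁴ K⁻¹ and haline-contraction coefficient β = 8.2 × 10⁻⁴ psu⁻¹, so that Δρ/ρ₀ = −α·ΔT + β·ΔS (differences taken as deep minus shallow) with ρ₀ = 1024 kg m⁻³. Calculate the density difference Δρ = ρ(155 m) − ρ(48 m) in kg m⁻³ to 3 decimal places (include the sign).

ΔT = -8.6 K, ΔS = +0.48 psu (deep − shallow).
Δρ/ρ₀ = −(2.3 × 10⁻⁴)(-8.6) + (8.2 × 10⁻⁴)(+0.48) = 2.3716 × 10⁻³.
Δρ = 1024 × (2.3716 × 10⁻³) = +2.429 kg m⁻³.
Positive Δρ: denser below, stable.

+2.429 kg m⁻³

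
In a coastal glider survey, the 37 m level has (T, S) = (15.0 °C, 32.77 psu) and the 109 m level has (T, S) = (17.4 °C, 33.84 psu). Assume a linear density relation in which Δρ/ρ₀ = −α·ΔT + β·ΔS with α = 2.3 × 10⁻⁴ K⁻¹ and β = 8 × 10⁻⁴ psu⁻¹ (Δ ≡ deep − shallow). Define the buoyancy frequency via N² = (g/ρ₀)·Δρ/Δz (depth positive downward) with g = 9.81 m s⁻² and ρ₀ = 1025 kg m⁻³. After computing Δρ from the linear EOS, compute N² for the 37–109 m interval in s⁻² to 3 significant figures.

4.14 × 10⁻⁵ s⁻²

ΔT = +2.4 K, ΔS = +1.07 psu (deep − shallow).
Δρ/ρ₀ = −αΔT + βΔS = -5.52 × 10⁻⁴ + 8.56 × 10⁻⁴ = 3.04 × 10⁻⁴, so Δρ ≈ 0.3116 kg m⁻³.
N² = (g/ρ₀)·Δρ/Δz = g·(Δρ/ρ₀)/Δz = 9.81 × 3.04 × 10⁻⁴ / 72 = 4.1420 × 10⁻⁵ s⁻² ≈ 4.14 × 10⁻⁵ s⁻².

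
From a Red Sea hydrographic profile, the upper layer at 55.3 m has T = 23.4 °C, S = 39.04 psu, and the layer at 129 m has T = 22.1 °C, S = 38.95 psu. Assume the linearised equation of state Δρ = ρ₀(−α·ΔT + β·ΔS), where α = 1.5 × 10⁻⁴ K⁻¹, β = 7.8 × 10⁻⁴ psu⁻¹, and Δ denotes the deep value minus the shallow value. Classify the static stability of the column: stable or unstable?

ΔT = 22.1 − 23.4 = -1.3 K and ΔS = 38.95 − 39.04 = -0.09 psu (deep − shallow).
−αΔT = 1.95 × 10⁻⁴; βΔS = -7.02 × 10⁻⁵; sum Δρ/ρ₀ = 1.248 × 10⁻⁴.
Δρ/ρ₀ > 0, so Δρ > 0: deeper water is denser → statically stable.

stable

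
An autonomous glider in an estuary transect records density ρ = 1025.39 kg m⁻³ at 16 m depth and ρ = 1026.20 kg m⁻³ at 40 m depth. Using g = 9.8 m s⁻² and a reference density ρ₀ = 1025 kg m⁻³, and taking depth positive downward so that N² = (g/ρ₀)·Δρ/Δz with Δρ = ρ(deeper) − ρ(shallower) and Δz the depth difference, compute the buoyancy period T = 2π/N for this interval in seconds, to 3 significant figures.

350 s

Δρ = 1026.20 − 1025.39 = 0.81 kg m⁻³ over Δz = 40 − 16 = 24 m.
N² = (9.8/1025) × (0.81/24) = 3.2268 × 10⁻⁴ s⁻².
N = √(3.2268 × 10⁻⁴) = 0.017963 rad s⁻¹, so T = 2π/N = 349.78 s ≈ 350 s.
A positive N² confirms static stability across the interval.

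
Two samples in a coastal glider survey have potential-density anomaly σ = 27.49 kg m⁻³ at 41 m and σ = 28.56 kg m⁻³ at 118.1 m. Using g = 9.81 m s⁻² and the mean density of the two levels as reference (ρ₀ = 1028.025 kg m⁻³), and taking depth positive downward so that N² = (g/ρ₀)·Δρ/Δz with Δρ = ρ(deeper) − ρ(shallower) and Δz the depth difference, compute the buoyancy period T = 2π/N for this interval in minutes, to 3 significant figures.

Δρ = 1028.56 − 1027.49 = 1.07 kg m⁻³ over Δz = 118.1 − 41 = 77.1 m.
N² = (9.81/1028.025) × (1.07/77.1) = 1.3243 × 10⁻⁴ s⁻².
N = √(1.3243 × 10⁻⁴) = 0.011508 rad s⁻¹, so T = 2π/N = 545.98 s = 9.0997 min ≈ 9.10 min.

9.10 min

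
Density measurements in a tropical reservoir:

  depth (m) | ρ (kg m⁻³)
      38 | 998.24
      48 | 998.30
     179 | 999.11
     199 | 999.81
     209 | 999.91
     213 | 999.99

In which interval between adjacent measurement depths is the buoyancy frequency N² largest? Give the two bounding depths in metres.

179–199 m

Compute the density gradient over each adjacent pair:
  38–48 m: Δρ/Δz = 0.06/10 = 6.0 × 10⁻³ kg m⁻⁴
  48–179 m: Δρ/Δz = 0.81/131 = 6.2 × 10⁻³ kg m⁻⁴
  179–199 m: Δρ/Δz = 0.70/20 = 0.035 kg m⁻⁴
  199–209 m: Δρ/Δz = 0.10/10 = 0.010 kg m⁻⁴
  209–213 m: Δρ/Δz = 0.08/4 = 0.020 kg m⁻⁴
The largest gradient is in the 179–199 m interval — the pycnocline.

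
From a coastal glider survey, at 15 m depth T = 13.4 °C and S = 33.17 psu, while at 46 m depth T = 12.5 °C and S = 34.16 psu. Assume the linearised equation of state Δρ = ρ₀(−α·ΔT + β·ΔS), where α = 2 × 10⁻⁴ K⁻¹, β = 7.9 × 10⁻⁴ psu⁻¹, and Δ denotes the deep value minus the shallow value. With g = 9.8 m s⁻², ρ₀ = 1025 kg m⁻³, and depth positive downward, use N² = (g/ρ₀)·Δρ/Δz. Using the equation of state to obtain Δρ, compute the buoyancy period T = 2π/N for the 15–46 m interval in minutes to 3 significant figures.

ΔT = -0.9 K, ΔS = +0.99 psu (deep − shallow).
Δρ/ρ₀ = −αΔT + βΔS = 1.80 × 10⁻⁴ + 7.821 × 10⁻⁴ = 9.621 × 10⁻⁴, so Δρ ≈ 0.9862 kg m⁻³.
N² = (g/ρ₀)·Δρ/Δz = g·(Δρ/ρ₀)/Δz = 9.8 × 9.621 × 10⁻⁴ / 31 = 3.0415 × 10⁻⁴ s⁻².
N = √(3.0415 × 10⁻⁴) = 0.017440 rad s⁻¹ → T = 2π/N = 360.27 s = 6.0045 min ≈ 6.00 min.

6.00 min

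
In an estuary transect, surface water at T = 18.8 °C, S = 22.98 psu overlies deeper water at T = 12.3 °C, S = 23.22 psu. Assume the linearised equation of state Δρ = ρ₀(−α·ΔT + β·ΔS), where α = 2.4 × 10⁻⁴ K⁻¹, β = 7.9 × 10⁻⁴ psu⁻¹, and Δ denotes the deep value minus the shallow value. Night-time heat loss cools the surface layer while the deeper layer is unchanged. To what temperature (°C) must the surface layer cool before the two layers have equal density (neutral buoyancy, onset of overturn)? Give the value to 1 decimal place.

Neutral buoyancy requires Δρ = 0, i.e. −α(T_deep − T_surf′) + β(S_deep − S_surf) = 0.
T_surf′ = T_deep − (β/α)·ΔS = 12.3 − (7.9 × 10⁻⁴/2.4 × 10⁻⁴)·(+0.24) = 11.510 °C.
Cooling required: 18.8 − (11.510) = 7.290 °C.

11.5 °C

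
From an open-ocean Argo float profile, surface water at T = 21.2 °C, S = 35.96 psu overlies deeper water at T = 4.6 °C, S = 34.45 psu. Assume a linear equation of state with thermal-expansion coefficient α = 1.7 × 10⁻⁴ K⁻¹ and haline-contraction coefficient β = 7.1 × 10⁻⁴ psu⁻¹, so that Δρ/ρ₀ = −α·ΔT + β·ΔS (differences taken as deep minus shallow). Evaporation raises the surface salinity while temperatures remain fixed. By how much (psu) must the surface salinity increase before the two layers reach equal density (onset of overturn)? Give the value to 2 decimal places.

2.46 psu

Neutral buoyancy requires −α(T_deep − T_surf) + β(S_deep − S_surf′) = 0.
S_surf′ = S_deep − (α/β)·ΔT = 34.45 − (1.7 × 10⁻⁴/7.1 × 10⁻⁴)·(-16.6) = 38.4246 psu.
Increase required: 38.4246 − 35.96 = 2.4646 psu.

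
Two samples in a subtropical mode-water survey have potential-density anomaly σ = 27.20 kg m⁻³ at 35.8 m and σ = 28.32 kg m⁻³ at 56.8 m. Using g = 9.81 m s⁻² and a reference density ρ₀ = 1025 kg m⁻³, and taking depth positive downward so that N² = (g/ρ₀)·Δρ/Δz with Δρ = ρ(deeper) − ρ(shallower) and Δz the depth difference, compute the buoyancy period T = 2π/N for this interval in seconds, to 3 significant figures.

Δρ = 1028.32 − 1027.20 = 1.12 kg m⁻³ over Δz = 56.8 − 35.8 = 21 m.
N² = (9.81/1025) × (1.12/21) = 5.1044 × 10⁻⁴ s⁻².
N = √(5.1044 × 10⁻⁴) = 0.022593 rad s⁻¹, so T = 2π/N = 278.10 s ≈ 278 s.

278 s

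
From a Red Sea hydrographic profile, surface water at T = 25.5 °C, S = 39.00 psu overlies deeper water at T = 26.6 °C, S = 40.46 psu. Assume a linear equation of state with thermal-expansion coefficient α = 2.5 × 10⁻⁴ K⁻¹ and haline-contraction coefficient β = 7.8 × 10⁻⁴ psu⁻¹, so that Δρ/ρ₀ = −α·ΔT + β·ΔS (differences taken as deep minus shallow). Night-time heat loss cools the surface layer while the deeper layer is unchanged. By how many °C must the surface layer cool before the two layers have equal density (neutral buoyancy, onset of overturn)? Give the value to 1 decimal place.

3.5 °C

Neutral buoyancy requires Δρ = 0, i.e. −α(T_deep − T_surf′) + β(S_deep − S_surf) = 0.
T_surf′ = T_deep − (β/α)·ΔS = 26.6 − (7.8 × 10⁻⁴/2.5 × 10⁻⁴)·(+1.46) = 22.045 °C.
Cooling required: 25.5 − (22.045) = 3.455 °C.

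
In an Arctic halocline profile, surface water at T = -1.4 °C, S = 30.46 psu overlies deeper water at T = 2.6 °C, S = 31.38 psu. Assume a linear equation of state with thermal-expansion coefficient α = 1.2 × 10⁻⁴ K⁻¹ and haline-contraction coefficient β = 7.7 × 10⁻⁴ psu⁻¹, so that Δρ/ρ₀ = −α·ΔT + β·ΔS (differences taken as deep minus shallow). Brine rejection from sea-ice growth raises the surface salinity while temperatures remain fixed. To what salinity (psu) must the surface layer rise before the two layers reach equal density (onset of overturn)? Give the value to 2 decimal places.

Neutral buoyancy requires −α(T_deep − T_surf) + β(S_deep − S_surf′) = 0.
S_surf′ = S_deep − (α/β)·ΔT = 31.38 − (1.2 × 10⁻⁴/7.7 × 10⁻⁴)·(+4.0) = 30.7566 psu.
Increase required: 30.7566 − 30.46 = 0.2966 psu.

30.76 psu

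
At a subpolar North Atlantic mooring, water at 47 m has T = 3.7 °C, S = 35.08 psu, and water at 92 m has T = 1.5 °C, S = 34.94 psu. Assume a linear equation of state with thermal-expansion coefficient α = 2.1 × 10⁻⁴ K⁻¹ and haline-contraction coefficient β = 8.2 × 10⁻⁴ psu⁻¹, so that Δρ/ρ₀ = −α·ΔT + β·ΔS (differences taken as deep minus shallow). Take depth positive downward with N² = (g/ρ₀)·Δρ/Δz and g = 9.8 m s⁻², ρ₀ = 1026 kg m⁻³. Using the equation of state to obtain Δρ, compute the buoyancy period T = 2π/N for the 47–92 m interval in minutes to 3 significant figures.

12.0 min

ΔT = -2.2 K, ΔS = -0.14 psu (deep − shallow).
Δρ/ρ₀ = −αΔT + βΔS = 4.62 × 10⁻⁴ − 1.148 × 10⁻⁴ = 3.472 × 10⁻⁴, so Δρ ≈ 0.3562 kg m⁻³.
N² = (g/ρ₀)·Δρ/Δz = g·(Δρ/ρ₀)/Δz = 9.8 × 3.472 × 10⁻⁴ / 45 = 7.5612 × 10⁻⁵ s⁻².
N = √(7.5612 × 10⁻⁵) = 8.6955 × 10⁻³ rad s⁻¹ → T = 2π/N = 722.58 s = 12.043 min ≈ 12.0 min.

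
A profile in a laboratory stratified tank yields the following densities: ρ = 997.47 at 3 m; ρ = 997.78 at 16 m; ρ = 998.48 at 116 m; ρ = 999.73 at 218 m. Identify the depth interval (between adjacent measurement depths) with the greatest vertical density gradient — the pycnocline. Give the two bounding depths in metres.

3–16 m

Compute the density gradient over each adjacent pair:
  3–16 m: Δρ/Δz = 0.31/13 = 0.024 kg m⁻⁴
  16–116 m: Δρ/Δz = 0.70/100 = 7.0 × 10⁻³ kg m⁻⁴
  116–218 m: Δρ/Δz = 1.25/102 = 0.012 kg m⁻⁴
The largest gradient is in the 3–16 m interval — the pycnocline.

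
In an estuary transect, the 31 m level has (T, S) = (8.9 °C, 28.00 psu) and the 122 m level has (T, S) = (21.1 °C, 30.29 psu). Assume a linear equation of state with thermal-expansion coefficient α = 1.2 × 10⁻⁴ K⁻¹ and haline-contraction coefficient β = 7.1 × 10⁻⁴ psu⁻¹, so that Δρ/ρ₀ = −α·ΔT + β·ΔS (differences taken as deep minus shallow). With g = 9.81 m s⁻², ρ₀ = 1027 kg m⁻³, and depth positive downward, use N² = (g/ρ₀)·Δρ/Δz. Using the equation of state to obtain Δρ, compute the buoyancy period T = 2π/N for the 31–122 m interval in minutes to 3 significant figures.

25.1 min

ΔT = +12.2 K, ΔS = +2.29 psu (deep − shallow).
Δρ/ρ₀ = −αΔT + βΔS = -1.464 × 10⁻³ + 1.6259 × 10⁻³ = 1.619 × 10⁻⁴, so Δρ ≈ 0.1663 kg m⁻³.
N² = (g/ρ₀)·Δρ/Δz = g·(Δρ/ρ₀)/Δz = 9.81 × 1.619 × 10⁻⁴ / 91 = 1.7453 × 10⁻⁵ s⁻².
N = √(1.7453 × 10⁻⁵) = 4.1777 × 10⁻³ rad s⁻¹ → T = 2π/N = 1.5040 × 10³ s = 25.067 min ≈ 25.1 min.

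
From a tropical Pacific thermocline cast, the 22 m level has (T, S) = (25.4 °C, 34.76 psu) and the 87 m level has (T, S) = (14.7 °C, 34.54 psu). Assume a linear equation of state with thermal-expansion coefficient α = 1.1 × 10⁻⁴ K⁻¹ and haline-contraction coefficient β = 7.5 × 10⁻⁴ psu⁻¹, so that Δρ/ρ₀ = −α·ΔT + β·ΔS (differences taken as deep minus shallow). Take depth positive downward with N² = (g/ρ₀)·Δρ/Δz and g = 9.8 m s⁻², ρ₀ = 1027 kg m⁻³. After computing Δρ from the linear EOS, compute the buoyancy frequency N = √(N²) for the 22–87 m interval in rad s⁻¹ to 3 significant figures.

0.0124 rad s⁻¹

ΔT = -10.7 K, ΔS = -0.22 psu (deep − shallow).
Δρ/ρ₀ = −αΔT + βΔS = 1.177 × 10⁻³ − 1.65 × 10⁻⁴ = 1.012 × 10⁻³, so Δρ ≈ 1.039 kg m⁻³.
N² = (g/ρ₀)·Δρ/Δz = g·(Δρ/ρ₀)/Δz = 9.8 × 1.012 × 10⁻³ / 65 = 1.5258 × 10⁻⁴ s⁻².
N = √(1.5258 × 10⁻⁴) = 0.012352 rad s⁻¹ ≈ 0.0124 rad s⁻¹.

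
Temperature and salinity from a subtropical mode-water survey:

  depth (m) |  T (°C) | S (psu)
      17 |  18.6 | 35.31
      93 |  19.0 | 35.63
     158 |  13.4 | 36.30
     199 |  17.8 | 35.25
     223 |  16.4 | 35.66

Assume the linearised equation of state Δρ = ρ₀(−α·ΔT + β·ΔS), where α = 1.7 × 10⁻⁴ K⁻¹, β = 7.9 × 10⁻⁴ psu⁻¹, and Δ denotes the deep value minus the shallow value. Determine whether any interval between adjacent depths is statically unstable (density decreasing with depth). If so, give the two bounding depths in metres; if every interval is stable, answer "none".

Evaluate Δρ/ρ₀ = −αΔT + βΔS across each adjacent pair:
  17–93 m: −αΔT+βΔS = −(1.7 × 10⁻⁴)(+0.4)+(7.9 × 10⁻⁴)(+0.32) = 1.8 × 10⁻⁴ → stable
  93–158 m: −αΔT+βΔS = −(1.7 × 10⁻⁴)(-5.6)+(7.9 × 10⁻⁴)(+0.67) = 1.5 × 10⁻³ → stable
  158–199 m: −αΔT+βΔS = −(1.7 × 10⁻⁴)(+4.4)+(7.9 × 10⁻⁴)(-1.05) = -1.6 × 10⁻³ → UNSTABLE
  199–223 m: −αΔT+βΔS = −(1.7 × 10⁻⁴)(-1.4)+(7.9 × 10⁻⁴)(+0.41) = 5.6 × 10⁻⁴ → stable
The 158–199 m interval has Δρ < 0: lighter water underlies denser water.

158–199 m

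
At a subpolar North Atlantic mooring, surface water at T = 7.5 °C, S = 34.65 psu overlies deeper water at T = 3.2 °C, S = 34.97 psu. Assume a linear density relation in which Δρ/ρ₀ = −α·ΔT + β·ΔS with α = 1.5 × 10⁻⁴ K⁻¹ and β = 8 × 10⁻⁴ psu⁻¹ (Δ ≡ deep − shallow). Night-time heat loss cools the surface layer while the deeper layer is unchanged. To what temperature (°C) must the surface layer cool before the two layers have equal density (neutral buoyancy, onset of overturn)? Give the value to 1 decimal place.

Neutral buoyancy requires Δρ = 0, i.e. −α(T_deep − T_surf′) + β(S_deep − S_surf) = 0.
T_surf′ = T_deep − (β/α)·ΔS = 3.2 − (8 × 10⁻⁴/1.5 × 10⁻⁴)·(+0.32) = 1.493 °C.
Cooling required: 7.5 − (1.493) = 6.007 °C.

1.5 °C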